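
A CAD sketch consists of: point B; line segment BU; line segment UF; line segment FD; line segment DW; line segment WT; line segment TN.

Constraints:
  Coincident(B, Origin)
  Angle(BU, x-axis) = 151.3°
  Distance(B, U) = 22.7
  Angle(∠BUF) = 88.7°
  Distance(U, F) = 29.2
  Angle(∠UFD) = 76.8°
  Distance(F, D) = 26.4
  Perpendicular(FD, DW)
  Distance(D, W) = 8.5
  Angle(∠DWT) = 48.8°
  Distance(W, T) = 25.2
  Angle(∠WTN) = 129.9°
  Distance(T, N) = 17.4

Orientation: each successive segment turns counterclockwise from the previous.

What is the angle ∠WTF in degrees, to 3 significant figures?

91.4°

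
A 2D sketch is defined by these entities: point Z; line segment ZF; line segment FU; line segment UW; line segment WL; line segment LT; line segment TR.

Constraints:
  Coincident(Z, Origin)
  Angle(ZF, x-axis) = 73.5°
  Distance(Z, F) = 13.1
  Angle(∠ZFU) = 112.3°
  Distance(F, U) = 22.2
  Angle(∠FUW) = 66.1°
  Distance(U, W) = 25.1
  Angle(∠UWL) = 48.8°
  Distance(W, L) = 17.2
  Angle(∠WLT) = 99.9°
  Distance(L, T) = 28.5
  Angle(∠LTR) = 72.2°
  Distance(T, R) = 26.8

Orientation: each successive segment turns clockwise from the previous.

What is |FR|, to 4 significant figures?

39.71

∠WLT = 99.9° gives LT at 40.60° from the x-axis; with |LT| = 28.5, T = (30.87, 24.28). ∠LTR = 72.2° gives TR at -67.20° from the x-axis; with |TR| = 26.8, R = (41.25, -0.4234). Then |FR| = |R − F| = 39.71.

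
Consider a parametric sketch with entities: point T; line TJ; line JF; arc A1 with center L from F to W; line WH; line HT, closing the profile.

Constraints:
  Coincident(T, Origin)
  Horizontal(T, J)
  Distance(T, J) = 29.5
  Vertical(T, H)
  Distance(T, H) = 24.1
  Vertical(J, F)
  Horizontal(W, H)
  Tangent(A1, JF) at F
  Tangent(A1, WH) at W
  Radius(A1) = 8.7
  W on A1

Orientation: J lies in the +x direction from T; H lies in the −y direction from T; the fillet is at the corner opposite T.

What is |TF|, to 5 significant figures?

33.278

T is at the origin; TJ is horizontal with |TJ| = 29.5 and J on the +x side, so J = (29.500, 0.0000). T and H share the same x with |TH| = 24.1 and H on the −y side, so H = (0.0000, -24.100). The virtual corner opposite T is at (29.500, -24.100). Since A1 is tangent to JF there, LF ⟂ JF and A1 meets WH tangentially, so LW is at right angles to WH, with radius 8.7, so the center L sits 8.7 in from both sides at L = (20.800, -15.400). That places the tangent points at F = (29.500, -15.400) on JF and W = (20.800, -24.100) on WH. Then |TF| = |F − T| = 33.278.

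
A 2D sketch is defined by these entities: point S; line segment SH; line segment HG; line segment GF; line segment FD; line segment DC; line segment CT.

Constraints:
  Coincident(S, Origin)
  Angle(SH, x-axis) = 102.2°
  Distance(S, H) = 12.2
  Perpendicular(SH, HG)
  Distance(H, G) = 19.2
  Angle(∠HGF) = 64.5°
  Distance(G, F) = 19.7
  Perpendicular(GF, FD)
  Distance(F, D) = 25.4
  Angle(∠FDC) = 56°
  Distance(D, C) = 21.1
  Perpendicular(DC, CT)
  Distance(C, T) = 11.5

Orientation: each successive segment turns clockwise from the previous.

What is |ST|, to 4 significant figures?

13.32

S is at the origin; SH runs at 102.2° with length 12.2, so H = (-2.578, 11.92). SH ⟂ HG, so HG runs at 12.20°; with |HG| = 19.2, G = (16.19, 15.98). ∠HGF = 64.5° gives GF at -103.3° from the x-axis; with |GF| = 19.7, F = (11.66, -3.190). GF ⟂ FD, so FD runs at 166.7°; with |FD| = 25.4, D = (-13.06, 2.654). ∠FDC = 56.0° gives DC at 42.70° from the x-axis; with |DC| = 21.1, C = (2.444, 16.96). DC is perpendicular to CT, so CT runs at -47.30°; with |CT| = 11.5, T = (10.24, 8.511). Then |ST| = |T − S| = 13.32.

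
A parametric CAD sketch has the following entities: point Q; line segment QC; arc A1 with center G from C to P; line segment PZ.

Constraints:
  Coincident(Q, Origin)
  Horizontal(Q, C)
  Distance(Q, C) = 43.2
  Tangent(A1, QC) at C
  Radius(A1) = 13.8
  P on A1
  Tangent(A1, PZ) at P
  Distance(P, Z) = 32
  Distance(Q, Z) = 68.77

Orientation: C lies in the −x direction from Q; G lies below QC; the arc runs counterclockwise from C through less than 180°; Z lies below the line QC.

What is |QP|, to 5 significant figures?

59.123

Q is at the origin; QC is horizontal with |QC| = 43.2 and C on the −x side, so C = (-43.200, 0.0000). Since A1 is tangent to QC there, GC ⟂ QC, so G = C + (0, -13.8) = (-43.200, -13.800). Since GP ⟂ PZ (tangency), |GZ| = √(13.8² + 32.0²) = 34.849 regardless of where P sits on A1. So Z lies on both circle(Q, 68.77) and circle(G, 34.849); the below-QC intersection is Z = (-49.106, -48.145). P is the foot of the tangent from Z: P = (-56.615, -17.038).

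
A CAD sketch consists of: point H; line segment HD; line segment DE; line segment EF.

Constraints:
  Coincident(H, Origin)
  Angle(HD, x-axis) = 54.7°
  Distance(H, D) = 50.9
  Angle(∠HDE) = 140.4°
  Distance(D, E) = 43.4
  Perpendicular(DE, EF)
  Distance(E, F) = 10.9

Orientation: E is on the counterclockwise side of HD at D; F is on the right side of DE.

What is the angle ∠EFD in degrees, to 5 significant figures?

75.902°

H is at the origin; HD runs at 54.7° with length 50.9, so D = 50.9·(cos 54.7°, sin 54.7°) = (29.413, 41.541). ∠HDE = 140.4°, so DE runs at 54.7° + (180° − 140.4°) = 94.300° from the x-axis; with |DE| = 43.4, E = D + 43.4·(cos 94.300°, sin 94.300°) = (26.159, 84.819). DE is perpendicular to EF; with |EF| = 10.9 on the right of DE, F = E + 10.9·(0.99719, 0.074979) = (37.028, 85.637). Then cos ∠EFD = FE·FD / (|FE||FD|), giving 75.902°.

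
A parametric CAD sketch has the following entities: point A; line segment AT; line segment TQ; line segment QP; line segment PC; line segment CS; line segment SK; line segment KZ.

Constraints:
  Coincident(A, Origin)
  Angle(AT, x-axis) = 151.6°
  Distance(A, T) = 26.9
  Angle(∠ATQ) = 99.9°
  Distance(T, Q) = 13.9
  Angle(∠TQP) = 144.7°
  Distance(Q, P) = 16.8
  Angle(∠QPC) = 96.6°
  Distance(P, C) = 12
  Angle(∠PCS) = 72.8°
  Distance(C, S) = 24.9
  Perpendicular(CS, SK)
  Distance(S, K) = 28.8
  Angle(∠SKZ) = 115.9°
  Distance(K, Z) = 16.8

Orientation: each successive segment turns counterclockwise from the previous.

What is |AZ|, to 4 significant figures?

59.65

A is at the origin; AT runs at 151.6° with length 26.9, so T = (-23.66, 12.79). ∠ATQ = 99.9° gives TQ at -128.3° from the x-axis; with |TQ| = 13.9, Q = (-32.28, 1.886). ∠TQP = 144.7° gives QP at -93.00° from the x-axis; with |QP| = 16.8, P = (-33.16, -14.89). ∠QPC = 96.6° gives PC at -9.600° from the x-axis; with |PC| = 12.0, C = (-21.32, -16.89). ∠PCS = 72.8° gives CS at 97.60° from the x-axis; with |CS| = 24.9, S = (-24.62, 7.789). The perpendicularity gives SK at right angles to CS, so SK runs at -172.4°; with |SK| = 28.8, K = (-53.16, 3.980). ∠SKZ = 115.9° gives KZ at -108.3° from the x-axis; with |KZ| = 16.8, Z = (-58.44, -11.97). Then |AZ| = |Z − A| = 59.65.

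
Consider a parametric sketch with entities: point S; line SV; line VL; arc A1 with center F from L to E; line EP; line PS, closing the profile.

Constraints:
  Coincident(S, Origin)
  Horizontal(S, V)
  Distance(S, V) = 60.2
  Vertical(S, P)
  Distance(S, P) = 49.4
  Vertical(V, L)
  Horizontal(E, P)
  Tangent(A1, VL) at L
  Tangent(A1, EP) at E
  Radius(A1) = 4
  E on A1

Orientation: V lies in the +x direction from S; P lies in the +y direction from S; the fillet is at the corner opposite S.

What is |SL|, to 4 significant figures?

75.40

S is at the origin; S and V share the same y with |SV| = 60.2 and V on the +x side, so V = (60.20, 0.000). SP is vertical with |SP| = 49.4 and P on the +y side, so P = (0.000, 49.40). The virtual corner opposite S is at (60.20, 49.40). Tangency of A1 to VL means the radius FL is perpendicular to VL and since A1 is tangent to EP there, FE ⟂ EP, with radius 4.0, so the center F sits 4.0 in from both sides at F = (56.20, 45.40). That places the tangent points at L = (60.20, 45.40) on VL and E = (56.20, 49.40) on EP. Then |SL| = |L − S| = 75.40.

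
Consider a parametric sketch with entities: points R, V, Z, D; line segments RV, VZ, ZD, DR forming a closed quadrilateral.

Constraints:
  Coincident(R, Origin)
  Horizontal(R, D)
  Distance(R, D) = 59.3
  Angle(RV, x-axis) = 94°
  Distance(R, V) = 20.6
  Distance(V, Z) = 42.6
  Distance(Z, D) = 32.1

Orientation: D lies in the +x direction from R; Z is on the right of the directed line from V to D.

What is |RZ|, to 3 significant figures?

30.2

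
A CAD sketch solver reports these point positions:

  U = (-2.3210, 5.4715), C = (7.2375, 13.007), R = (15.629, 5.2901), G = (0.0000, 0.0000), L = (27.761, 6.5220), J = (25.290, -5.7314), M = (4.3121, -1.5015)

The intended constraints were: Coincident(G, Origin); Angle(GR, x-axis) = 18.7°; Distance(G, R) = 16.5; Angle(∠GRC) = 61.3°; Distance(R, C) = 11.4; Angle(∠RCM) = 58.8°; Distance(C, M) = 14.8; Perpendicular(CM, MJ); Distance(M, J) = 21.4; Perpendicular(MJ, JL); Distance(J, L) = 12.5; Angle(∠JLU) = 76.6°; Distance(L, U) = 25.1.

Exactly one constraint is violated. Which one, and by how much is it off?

Distance(L, U) = 25.1 — off by 5.00.

G = (0.00, 0.00) ✓; GR at 18.70° ✓; |GR| = 16.50 ✓; ∠GRC = 61.30° ✓; |RC| = 11.40 ✓; ∠RCM = 58.80° ✓; |CM| = 14.80 ✓; ∠(CM, MJ) = 90.00° ✓; |MJ| = 21.40 ✓; ∠(MJ, JL) = 90.00° ✓; |JL| = 12.50 ✓; ∠JLU = 76.60° ✓; |LU| = 30.10 ✗.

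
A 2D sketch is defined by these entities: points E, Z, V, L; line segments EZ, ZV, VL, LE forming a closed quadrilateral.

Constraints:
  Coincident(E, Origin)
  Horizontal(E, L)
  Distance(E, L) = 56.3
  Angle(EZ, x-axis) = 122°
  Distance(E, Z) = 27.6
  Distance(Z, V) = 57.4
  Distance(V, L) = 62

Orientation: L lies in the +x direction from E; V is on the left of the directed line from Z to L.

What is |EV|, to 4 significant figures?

65.33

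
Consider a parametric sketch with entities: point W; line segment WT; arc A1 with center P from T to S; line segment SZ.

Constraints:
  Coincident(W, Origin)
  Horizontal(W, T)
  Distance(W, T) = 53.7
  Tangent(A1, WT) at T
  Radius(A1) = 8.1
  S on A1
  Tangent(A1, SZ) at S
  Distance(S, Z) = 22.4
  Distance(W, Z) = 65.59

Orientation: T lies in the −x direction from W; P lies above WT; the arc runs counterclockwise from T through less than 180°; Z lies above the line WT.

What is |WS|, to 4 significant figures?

48.14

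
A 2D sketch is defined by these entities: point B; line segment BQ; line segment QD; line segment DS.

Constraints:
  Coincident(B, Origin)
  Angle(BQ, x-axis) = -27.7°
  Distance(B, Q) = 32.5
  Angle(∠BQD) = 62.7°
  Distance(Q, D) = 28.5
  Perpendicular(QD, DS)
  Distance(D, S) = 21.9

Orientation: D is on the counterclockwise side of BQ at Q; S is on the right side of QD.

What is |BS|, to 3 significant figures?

52.6

B is at the origin; BQ runs at -27.7° with length 32.5, so Q = 32.5·(cos -27.7°, sin -27.7°) = (28.8, -15.1). ∠BQD = 62.7°, so QD runs at -27.7° + (180° − 62.7°) = 89.6° from the x-axis; with |QD| = 28.5, D = Q + 28.5·(cos 89.6°, sin 89.6°) = (29.0, 13.4). The perpendicularity gives DS at right angles to QD; with |DS| = 21.9 on the right of QD, S = D + 21.9·(1.00, -0.00698) = (50.9, 13.2). Then |BS| = |S − B| = 52.6.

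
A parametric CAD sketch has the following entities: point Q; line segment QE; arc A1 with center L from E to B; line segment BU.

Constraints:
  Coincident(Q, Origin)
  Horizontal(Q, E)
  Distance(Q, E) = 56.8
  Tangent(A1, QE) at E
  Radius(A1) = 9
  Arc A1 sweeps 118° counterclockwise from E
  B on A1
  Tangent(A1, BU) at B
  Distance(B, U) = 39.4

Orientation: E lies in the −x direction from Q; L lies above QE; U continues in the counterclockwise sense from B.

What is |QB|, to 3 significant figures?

50.6

Tangency of A1 to QE means the radius LE is perpendicular to QE, so L = E + (0, 9) = (-56.8, 9.00). On A1, E sits at bearing -90° from L; a 118° counterclockwise sweep puts B at bearing 28°, so B = L + 9.0·(cos 28°, sin 28°) = (-48.9, 13.2). Then |QB| = |B − Q| = 50.6.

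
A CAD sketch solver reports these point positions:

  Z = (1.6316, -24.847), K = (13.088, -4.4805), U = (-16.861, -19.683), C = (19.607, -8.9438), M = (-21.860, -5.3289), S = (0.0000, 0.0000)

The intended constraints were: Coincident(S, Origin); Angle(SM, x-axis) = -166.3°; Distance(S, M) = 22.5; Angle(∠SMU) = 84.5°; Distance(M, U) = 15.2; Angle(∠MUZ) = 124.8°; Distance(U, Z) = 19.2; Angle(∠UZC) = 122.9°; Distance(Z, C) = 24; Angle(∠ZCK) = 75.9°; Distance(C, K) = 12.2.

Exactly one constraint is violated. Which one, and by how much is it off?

Distance(C, K) = 12.2 — off by 4.30.

S = (0.00, 0.00) ✓; SM at -166.3° ✓; |SM| = 22.50 ✓; ∠SMU = 84.50° ✓; |MU| = 15.20 ✓; ∠MUZ = 124.8° ✓; |UZ| = 19.20 ✓; ∠UZC = 122.9° ✓; |ZC| = 24.00 ✓; ∠ZCK = 75.90° ✓; |CK| = 7.901 ✗.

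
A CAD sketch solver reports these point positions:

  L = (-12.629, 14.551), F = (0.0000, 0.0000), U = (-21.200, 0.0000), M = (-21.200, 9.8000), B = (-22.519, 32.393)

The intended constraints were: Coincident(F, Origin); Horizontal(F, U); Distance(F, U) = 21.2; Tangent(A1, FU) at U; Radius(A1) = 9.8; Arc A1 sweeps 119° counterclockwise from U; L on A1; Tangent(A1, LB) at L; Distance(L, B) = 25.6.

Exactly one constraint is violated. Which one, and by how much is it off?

Distance(L, B) = 25.6 — off by 5.20.

F = (0.00, 0.00) ✓; F.y = 0.00, U.y = 0.00 ✓; |FU| = 21.20 ✓; ∠(MU, UF) = 90.00° ✓; |MU| = 9.800 ✓; bearing(M→L) − bearing(M→U) = 119.0° ✓; |ML| = 9.800 ✓; ∠(ML, LB) = 90.00° ✓; |LB| = 20.40 ✗.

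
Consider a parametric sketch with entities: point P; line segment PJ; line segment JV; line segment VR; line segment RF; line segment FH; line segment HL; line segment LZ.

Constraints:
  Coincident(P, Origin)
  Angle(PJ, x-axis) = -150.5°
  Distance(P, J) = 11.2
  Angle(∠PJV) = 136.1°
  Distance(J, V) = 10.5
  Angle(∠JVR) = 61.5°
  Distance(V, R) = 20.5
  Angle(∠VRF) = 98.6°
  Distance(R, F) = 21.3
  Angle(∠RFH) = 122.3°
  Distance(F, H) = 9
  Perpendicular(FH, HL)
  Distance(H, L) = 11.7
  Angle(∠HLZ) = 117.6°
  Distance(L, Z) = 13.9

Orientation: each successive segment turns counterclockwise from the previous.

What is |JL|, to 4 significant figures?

9.830

∠RFH = 122.3° gives FH at 151.0° from the x-axis; with |FH| = 9.0, H = (-1.786, 14.28). The perpendicularity gives HL at right angles to FH, so HL runs at -119.0°; with |HL| = 11.7, L = (-7.458, 4.045). Then |JL| = |L − J| = 9.830.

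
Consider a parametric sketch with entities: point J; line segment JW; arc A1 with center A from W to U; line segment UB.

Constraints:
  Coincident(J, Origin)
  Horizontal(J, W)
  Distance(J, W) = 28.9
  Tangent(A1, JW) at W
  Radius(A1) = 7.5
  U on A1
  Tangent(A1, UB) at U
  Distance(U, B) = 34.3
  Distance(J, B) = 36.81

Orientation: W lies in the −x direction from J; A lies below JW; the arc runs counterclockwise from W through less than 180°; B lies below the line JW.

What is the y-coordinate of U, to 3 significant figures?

-13.1

J is at the origin; JW is horizontal with |JW| = 28.9 and W on the −x side, so W = (-28.9, 0.00). Tangency of A1 to JW means the radius AW is perpendicular to JW, so A = W + (0, -7.5) = (-28.9, -7.50). Since AU ⟂ UB (tangency), |AB| = √(7.5² + 34.3²) = 35.1 regardless of where U sits on A1. So B lies on both circle(J, 36.81) and circle(A, 35.1); the below-JW intersection is B = (-8.23, -35.9). U is the foot of the tangent from B: U = (-33.9, -13.1).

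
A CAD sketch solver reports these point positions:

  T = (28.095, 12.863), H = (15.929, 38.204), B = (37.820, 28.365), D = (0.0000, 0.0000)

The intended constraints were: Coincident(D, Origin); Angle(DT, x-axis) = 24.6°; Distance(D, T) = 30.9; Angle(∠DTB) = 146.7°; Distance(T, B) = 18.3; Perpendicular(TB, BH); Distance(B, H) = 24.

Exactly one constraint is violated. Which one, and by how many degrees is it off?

Perpendicular(TB, BH) — off by 7.90°.

D = (0.00, 0.00) ✓; DT at 24.60° ✓; |DT| = 30.90 ✓; ∠DTB = 146.7° ✓; |TB| = 18.30 ✓; ∠(TB, BH) = 97.90° ✗; |BH| = 24.00 ✓.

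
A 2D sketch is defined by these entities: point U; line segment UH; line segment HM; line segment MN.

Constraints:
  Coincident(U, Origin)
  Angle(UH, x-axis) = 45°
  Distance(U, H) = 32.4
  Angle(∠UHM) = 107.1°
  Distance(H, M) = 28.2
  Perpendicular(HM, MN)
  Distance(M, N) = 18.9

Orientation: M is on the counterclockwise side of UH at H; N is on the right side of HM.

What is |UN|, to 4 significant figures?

62.53

U is at the origin; UH runs at 45.0° with length 32.4, so H = 32.4·(cos 45.0°, sin 45.0°) = (22.91, 22.91). ∠UHM = 107.1°, so HM runs at 45.0° + (180° − 107.1°) = 117.9° from the x-axis; with |HM| = 28.2, M = H + 28.2·(cos 117.9°, sin 117.9°) = (9.715, 47.83). HM ⟂ MN; with |MN| = 18.9 on the right of HM, N = M + 18.9·(0.8838, 0.4679) = (26.42, 56.68). Then |UN| = |N − U| = 62.53.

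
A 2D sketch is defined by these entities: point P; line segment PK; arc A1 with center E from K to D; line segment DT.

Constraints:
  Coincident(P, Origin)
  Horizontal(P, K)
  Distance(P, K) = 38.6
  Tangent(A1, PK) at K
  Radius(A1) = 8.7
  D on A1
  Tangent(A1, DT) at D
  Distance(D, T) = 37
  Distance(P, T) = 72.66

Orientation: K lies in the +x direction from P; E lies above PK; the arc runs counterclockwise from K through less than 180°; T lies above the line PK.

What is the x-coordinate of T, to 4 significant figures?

61.09

Checks: |PK| = 38.60 ✓; ∠(EK, KP) = 90.00° ✓; |ED| = 8.700 ✓; ∠(ED, DT) = 90.00° ✓; |DT| = 37.00 ✓; |PT| = 72.66 ✓.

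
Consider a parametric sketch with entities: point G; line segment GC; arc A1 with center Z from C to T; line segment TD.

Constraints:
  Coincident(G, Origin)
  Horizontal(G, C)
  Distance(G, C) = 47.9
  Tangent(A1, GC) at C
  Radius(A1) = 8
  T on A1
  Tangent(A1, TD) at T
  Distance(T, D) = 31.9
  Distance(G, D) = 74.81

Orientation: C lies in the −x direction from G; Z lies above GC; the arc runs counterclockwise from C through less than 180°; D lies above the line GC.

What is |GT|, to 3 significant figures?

44.7

Checks: |GC| = 47.90 ✓; ∠(ZC, CG) = 90.00° ✓; |ZT| = 8.000 ✓; ∠(ZT, TD) = 90.00° ✓; |TD| = 31.90 ✓; |GD| = 74.81 ✓.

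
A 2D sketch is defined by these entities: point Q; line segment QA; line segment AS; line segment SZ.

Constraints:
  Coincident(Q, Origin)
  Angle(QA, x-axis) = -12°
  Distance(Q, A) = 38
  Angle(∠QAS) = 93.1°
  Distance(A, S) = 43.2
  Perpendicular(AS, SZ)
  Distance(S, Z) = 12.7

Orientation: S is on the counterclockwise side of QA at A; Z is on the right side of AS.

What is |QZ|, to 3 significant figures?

67.9

∠QAS = 93.1°, so AS runs at -12.0° + (180° − 93.1°) = 74.9° from the x-axis; with |AS| = 43.2, S = A + 43.2·(cos 74.9°, sin 74.9°) = (48.4, 33.8). The perpendicularity gives SZ at right angles to AS; with |SZ| = 12.7 on the right of AS, Z = S + 12.7·(0.965, -0.261) = (60.7, 30.5). Then |QZ| = |Z − Q| = 67.9.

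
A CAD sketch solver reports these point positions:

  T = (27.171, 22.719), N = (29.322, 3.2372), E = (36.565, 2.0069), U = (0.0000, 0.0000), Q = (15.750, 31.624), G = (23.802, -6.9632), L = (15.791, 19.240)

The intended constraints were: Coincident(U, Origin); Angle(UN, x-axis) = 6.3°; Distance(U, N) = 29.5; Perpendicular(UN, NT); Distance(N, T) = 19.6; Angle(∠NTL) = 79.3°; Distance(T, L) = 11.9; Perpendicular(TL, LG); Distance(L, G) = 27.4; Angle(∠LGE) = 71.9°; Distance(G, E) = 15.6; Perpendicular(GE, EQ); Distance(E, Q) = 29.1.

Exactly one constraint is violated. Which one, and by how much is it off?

Distance(E, Q) = 29.1 — off by 7.10.

U = (0.00, 0.00) ✓; UN at 6.300° ✓; |UN| = 29.50 ✓; ∠(UN, NT) = 90.00° ✓; |NT| = 19.60 ✓; ∠NTL = 79.30° ✓; |TL| = 11.90 ✓; ∠(TL, LG) = 90.00° ✓; |LG| = 27.40 ✓; ∠LGE = 71.90° ✓; |GE| = 15.60 ✓; ∠(GE, EQ) = 90.00° ✓; |EQ| = 36.20 ✗.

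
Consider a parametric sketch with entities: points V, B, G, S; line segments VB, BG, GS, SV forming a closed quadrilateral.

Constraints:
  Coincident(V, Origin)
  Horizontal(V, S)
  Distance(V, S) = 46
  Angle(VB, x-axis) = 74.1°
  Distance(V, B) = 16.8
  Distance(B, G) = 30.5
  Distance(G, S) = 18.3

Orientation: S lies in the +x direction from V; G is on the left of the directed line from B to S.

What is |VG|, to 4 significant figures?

38.01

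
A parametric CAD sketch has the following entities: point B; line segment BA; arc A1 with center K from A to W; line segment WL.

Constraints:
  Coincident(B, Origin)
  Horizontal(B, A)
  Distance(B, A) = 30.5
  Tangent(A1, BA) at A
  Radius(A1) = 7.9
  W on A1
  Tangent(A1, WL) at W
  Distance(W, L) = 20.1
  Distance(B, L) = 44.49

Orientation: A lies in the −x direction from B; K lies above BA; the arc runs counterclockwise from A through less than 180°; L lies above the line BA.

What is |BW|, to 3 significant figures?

26.4

Checks: |KW| = 7.900 ✓; ∠(KW, WL) = 90.00° ✓; |WL| = 20.10 ✓; |BL| = 44.49 ✓.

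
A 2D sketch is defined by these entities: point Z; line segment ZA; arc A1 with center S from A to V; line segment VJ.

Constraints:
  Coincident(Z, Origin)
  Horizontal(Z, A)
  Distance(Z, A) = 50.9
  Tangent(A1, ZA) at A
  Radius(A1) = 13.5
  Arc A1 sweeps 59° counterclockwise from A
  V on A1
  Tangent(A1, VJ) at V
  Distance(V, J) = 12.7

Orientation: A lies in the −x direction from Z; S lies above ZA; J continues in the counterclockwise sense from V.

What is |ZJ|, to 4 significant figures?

37.13

On A1, A sits at bearing -90° from S; a 59° counterclockwise sweep puts V at bearing -31°, so V = S + 13.5·(cos -31°, sin -31°) = (-39.33, 6.547). The tangent condition forces SV to be normal to VJ, so VJ runs along (−sin -31°, cos -31°); with |VJ| = 12.7, J = (-32.79, 17.43). Then |ZJ| = |J − Z| = 37.13.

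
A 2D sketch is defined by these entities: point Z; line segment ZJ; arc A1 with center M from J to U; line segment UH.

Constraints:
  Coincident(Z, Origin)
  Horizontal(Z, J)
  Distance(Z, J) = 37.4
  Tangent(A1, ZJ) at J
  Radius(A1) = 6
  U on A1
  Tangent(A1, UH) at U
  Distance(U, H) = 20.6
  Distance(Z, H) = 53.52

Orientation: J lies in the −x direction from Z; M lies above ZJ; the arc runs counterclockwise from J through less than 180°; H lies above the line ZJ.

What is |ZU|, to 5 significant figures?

34.587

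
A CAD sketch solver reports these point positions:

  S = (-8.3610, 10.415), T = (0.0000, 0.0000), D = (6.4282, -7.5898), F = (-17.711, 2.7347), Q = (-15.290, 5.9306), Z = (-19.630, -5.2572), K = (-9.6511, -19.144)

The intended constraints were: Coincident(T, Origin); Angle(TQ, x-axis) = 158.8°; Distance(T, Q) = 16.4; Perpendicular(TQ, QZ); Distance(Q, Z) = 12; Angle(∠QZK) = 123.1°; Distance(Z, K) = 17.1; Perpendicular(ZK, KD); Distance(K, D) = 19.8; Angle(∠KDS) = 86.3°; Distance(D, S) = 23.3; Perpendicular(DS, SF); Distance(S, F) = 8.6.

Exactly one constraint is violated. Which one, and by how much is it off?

Distance(S, F) = 8.6 — off by 3.50.

T = (0.00, 0.00) ✓; TQ at 158.8° ✓; |TQ| = 16.40 ✓; ∠(TQ, QZ) = 90.00° ✓; |QZ| = 12.00 ✓; ∠QZK = 123.1° ✓; |ZK| = 17.10 ✓; ∠(ZK, KD) = 90.00° ✓; |KD| = 19.80 ✓; ∠KDS = 86.30° ✓; |DS| = 23.30 ✓; ∠(DS, SF) = 90.00° ✓; |SF| = 12.10 ✗.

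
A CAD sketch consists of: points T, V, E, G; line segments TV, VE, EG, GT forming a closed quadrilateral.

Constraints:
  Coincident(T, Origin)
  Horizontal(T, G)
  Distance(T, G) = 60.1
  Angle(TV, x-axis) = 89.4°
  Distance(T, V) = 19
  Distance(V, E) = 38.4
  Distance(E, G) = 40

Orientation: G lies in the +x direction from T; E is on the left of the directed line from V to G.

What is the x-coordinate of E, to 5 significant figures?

36.282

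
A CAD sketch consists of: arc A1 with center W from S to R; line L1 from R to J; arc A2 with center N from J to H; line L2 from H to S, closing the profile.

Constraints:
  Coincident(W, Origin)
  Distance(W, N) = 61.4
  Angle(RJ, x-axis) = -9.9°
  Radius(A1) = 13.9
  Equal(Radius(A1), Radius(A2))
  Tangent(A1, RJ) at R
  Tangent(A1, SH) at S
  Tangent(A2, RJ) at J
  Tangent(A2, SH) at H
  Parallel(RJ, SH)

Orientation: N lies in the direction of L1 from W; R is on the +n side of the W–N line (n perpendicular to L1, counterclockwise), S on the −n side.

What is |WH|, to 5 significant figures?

62.954

The slot axis is L1's direction at -9.9°, so u = (cos -9.9°, sin -9.9°) = (0.98511, -0.17193) and n = (−sin -9.9°, cos -9.9°) = (0.17193, 0.98511). W is at the origin and N lies 61.4 along u from W, so N = 61.4·u = (60.486, -10.556). Tangency of A1 to both parallel lines with radius 13.9 puts R and S at W ± 13.9·n: R = (2.3898, 13.693), S = (-2.3898, -13.693). Equal radii place J and H the same way about N: J = N + 13.9·n = (62.876, 3.1366), H = N − 13.9·n = (58.096, -24.249). Then |WH| = |H − W| = 62.954.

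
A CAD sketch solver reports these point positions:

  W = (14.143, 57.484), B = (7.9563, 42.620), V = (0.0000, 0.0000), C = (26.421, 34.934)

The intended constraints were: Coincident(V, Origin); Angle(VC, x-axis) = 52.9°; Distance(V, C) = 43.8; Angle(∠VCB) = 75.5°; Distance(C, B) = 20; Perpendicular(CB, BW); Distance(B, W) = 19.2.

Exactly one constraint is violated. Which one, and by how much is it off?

Distance(B, W) = 19.2 — off by 3.10.

V = (0.00, 0.00) ✓; VC at 52.90° ✓; |VC| = 43.80 ✓; ∠VCB = 75.50° ✓; |CB| = 20.00 ✓; ∠(CB, BW) = 90.00° ✓; |BW| = 16.10 ✗.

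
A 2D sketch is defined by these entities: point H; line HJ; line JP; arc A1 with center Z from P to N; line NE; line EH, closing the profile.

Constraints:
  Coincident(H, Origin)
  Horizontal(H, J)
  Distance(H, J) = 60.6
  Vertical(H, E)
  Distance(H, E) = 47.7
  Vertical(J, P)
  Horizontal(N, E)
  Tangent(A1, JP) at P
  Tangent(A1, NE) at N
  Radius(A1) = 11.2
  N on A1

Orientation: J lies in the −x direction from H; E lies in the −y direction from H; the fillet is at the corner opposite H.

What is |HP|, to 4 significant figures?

70.74

The virtual corner opposite H is at (-60.60, -47.70). Tangency of A1 to JP means the radius ZP is perpendicular to JP and since A1 is tangent to NE there, ZN ⟂ NE, with radius 11.2, so the center Z sits 11.2 in from both sides at Z = (-49.40, -36.50). That places the tangent points at P = (-60.60, -36.50) on JP and N = (-49.40, -47.70) on NE. Then |HP| = |P − H| = 70.74.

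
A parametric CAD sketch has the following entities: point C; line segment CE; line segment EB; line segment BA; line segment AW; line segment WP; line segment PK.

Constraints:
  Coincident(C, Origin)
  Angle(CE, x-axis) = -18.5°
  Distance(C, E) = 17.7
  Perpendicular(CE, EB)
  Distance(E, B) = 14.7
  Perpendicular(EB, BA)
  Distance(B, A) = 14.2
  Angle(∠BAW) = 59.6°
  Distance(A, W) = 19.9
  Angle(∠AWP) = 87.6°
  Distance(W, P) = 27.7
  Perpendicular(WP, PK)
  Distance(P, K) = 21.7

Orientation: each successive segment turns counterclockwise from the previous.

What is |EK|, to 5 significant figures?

31.658

C is at the origin; CE runs at -18.5° with length 17.7, so E = (16.785, -5.6163). CE ⟂ EB, so EB runs at 71.500°; with |EB| = 14.7, B = (21.450, 8.3241). EB is perpendicular to BA, so BA runs at 161.50°; with |BA| = 14.2, A = (7.9835, 12.830). ∠BAW = 59.6° gives AW at -78.100° from the x-axis; with |AW| = 19.9, W = (12.087, -6.6425). ∠AWP = 87.6° gives WP at 14.300° from the x-axis; with |WP| = 27.7, P = (38.929, 0.19934). WP is perpendicular to PK, so PK runs at 104.30°; with |PK| = 21.7, K = (33.569, 21.227). Then |EK| = |K − E| = 31.658.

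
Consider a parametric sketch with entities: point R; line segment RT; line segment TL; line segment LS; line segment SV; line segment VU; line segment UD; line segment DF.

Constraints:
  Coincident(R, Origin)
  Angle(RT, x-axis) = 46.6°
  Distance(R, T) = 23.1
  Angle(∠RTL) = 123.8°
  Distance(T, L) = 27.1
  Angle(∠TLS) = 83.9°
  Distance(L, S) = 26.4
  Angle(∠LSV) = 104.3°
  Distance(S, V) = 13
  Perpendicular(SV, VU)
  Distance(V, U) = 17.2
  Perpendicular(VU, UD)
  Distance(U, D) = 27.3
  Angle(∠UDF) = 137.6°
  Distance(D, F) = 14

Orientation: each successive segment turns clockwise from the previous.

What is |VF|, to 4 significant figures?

38.43

The perpendicularity gives UD at right angles to VU, so UD runs at -1.400°; with |UD| = 27.3, D = (50.16, 3.695). ∠UDF = 137.6° gives DF at -43.80° from the x-axis; with |DF| = 14.0, F = (60.27, -5.995). Then |VF| = |F − V| = 38.43.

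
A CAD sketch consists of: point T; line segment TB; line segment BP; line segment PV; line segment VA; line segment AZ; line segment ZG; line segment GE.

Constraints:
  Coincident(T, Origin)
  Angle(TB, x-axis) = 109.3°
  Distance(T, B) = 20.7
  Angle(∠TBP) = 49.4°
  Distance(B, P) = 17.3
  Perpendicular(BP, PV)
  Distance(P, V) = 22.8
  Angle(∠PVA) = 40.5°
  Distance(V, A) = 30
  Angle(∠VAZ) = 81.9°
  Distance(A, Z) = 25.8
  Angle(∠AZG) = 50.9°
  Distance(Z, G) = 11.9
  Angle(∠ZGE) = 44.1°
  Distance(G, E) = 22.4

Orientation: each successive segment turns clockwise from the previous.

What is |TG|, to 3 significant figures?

18.4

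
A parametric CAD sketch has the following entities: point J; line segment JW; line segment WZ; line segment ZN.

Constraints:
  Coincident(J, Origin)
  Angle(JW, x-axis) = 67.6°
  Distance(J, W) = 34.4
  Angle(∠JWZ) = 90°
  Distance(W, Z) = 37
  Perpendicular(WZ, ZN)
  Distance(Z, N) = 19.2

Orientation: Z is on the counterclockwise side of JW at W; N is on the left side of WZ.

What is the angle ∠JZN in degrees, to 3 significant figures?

47.1°

J is at the origin; JW runs at 67.6° with length 34.4, so W = 34.4·(cos 67.6°, sin 67.6°) = (13.1, 31.8). ∠JWZ = 90.0°, so WZ runs at 67.6° + (180° − 90.0°) = 158° from the x-axis; with |WZ| = 37.0, Z = W + 37.0·(cos 158°, sin 158°) = (-21.1, 45.9). The perpendicularity gives ZN at right angles to WZ; with |ZN| = 19.2 on the left of WZ, N = Z + 19.2·(-0.381, -0.925) = (-28.4, 28.2). Then cos ∠JZN = ZJ·ZN / (|ZJ||ZN|), giving 47.1°.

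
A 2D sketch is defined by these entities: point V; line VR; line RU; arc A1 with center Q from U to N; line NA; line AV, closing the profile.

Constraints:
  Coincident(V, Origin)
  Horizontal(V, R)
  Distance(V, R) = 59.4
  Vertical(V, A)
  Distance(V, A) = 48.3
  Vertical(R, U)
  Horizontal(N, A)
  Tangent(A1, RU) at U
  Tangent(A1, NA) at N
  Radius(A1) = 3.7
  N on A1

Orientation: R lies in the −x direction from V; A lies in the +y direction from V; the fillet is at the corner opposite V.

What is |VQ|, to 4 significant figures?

71.36

V and A share the same x with |VA| = 48.3 and A on the +y side, so A = (0.000, 48.30). The virtual corner opposite V is at (-59.40, 48.30). Since A1 is tangent to RU there, QU ⟂ RU and the tangent condition forces QN to be normal to NA, with radius 3.7, so the center Q sits 3.7 in from both sides at Q = (-55.70, 44.60). Then |VQ| = |Q − V| = 71.36.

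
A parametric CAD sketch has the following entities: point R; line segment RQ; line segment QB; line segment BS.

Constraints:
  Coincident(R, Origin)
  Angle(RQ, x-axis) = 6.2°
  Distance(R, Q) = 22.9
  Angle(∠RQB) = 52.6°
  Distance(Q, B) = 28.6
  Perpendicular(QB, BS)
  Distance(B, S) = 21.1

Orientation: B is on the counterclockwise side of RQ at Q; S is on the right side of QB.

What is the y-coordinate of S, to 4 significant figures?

37.74

R is at the origin; RQ runs at 6.2° with length 22.9, so Q = 22.9·(cos 6.2°, sin 6.2°) = (22.77, 2.473). ∠RQB = 52.6°, so QB runs at 6.2° + (180° − 52.6°) = 133.6° from the x-axis; with |QB| = 28.6, B = Q + 28.6·(cos 133.6°, sin 133.6°) = (3.043, 23.18). QB is perpendicular to BS; with |BS| = 21.1 on the right of QB, S = B + 21.1·(0.7242, 0.6896) = (18.32, 37.74). So S.y = 37.74.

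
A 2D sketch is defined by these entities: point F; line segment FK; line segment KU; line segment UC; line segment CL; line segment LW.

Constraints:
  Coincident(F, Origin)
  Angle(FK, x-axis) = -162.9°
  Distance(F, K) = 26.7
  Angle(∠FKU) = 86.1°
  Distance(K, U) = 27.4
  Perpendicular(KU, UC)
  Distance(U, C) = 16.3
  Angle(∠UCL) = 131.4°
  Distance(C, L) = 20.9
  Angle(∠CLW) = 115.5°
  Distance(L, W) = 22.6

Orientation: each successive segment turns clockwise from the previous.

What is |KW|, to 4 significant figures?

23.11

F is at the origin; FK runs at -162.9° with length 26.7, so K = (-25.52, -7.851). ∠FKU = 86.1° gives KU at 103.2° from the x-axis; with |KU| = 27.4, U = (-31.78, 18.83). The perpendicularity gives UC at right angles to KU, so UC runs at 13.20°; with |UC| = 16.3, C = (-15.91, 22.55). ∠UCL = 131.4° gives CL at -35.40° from the x-axis; with |CL| = 20.9, L = (1.129, 10.44). ∠CLW = 115.5° gives LW at -99.90° from the x-axis; with |LW| = 22.6, W = (-2.757, -11.82). Then |KW| = |W − K| = 23.11.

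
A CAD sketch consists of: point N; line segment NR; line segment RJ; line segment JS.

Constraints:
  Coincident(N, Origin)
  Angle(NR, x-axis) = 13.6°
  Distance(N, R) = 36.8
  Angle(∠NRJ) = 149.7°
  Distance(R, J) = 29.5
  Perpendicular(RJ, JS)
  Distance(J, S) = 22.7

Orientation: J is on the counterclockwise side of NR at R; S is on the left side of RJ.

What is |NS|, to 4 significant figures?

61.41

∠NRJ = 149.7°, so RJ runs at 13.6° + (180° − 149.7°) = 43.90° from the x-axis; with |RJ| = 29.5, J = R + 29.5·(cos 43.90°, sin 43.90°) = (57.02, 29.11). RJ is perpendicular to JS; with |JS| = 22.7 on the left of RJ, S = J + 22.7·(-0.6934, 0.7206) = (41.28, 45.47). Then |NS| = |S − N| = 61.41.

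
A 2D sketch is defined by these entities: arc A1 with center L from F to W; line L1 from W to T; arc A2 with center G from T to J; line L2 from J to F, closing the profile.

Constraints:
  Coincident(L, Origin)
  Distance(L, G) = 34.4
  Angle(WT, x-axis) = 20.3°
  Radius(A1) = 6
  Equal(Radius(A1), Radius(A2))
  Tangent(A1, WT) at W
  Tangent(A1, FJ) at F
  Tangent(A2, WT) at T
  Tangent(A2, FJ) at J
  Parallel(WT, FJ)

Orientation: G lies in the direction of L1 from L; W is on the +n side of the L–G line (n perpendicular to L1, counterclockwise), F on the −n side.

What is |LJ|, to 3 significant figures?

34.9

The slot axis is L1's direction at 20.3°, so u = (cos 20.3°, sin 20.3°) = (0.938, 0.347) and n = (−sin 20.3°, cos 20.3°) = (-0.347, 0.938). L is at the origin and G lies 34.4 along u from L, so G = 34.4·u = (32.3, 11.9). Tangency of A1 to both parallel lines with radius 6.0 puts W and F at L ± 6.0·n: W = (-2.08, 5.63), F = (2.08, -5.63). Equal radii place T and J the same way about G: T = G + 6.0·n = (30.2, 17.6), J = G − 6.0·n = (34.3, 6.31). Then |LJ| = |J − L| = 34.9.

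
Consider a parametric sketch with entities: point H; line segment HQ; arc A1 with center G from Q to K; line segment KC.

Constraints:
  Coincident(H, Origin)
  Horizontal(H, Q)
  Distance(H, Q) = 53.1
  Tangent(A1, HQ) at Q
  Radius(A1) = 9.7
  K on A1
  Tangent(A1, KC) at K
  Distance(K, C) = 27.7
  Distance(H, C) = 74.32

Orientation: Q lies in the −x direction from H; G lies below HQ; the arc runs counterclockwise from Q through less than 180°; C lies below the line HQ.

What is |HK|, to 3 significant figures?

63.4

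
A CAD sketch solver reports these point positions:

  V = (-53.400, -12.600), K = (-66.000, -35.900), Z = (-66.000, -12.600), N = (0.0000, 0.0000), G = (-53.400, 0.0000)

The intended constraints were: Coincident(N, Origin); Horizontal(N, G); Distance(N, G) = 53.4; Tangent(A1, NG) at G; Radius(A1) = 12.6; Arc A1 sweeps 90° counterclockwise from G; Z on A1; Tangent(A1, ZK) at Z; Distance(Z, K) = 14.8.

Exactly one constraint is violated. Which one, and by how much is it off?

Distance(Z, K) = 14.8 — off by 8.50.

N = (0.00, 0.00) ✓; N.y = 0.00, G.y = 0.00 ✓; |NG| = 53.40 ✓; ∠(VG, GN) = 90.00° ✓; |VG| = 12.60 ✓; bearing(V→Z) − bearing(V→G) = 90.00° ✓; |VZ| = 12.60 ✓; ∠(VZ, ZK) = 90.00° ✓; |ZK| = 23.30 ✗.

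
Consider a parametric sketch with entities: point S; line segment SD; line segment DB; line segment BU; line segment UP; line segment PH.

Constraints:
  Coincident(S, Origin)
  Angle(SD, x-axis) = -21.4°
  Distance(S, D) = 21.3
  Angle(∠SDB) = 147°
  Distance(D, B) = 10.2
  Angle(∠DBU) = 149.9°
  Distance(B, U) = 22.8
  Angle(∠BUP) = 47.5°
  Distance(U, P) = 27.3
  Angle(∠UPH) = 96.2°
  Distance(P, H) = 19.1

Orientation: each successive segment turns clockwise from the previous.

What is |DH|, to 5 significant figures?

4.3151

∠BUP = 47.5° gives UP at 143.00° from the x-axis; with |UP| = 27.3, P = (6.1517, -22.331). ∠UPH = 96.2° gives PH at 59.200° from the x-axis; with |PH| = 19.1, H = (15.932, -5.9249). Then |DH| = |H − D| = 4.3151.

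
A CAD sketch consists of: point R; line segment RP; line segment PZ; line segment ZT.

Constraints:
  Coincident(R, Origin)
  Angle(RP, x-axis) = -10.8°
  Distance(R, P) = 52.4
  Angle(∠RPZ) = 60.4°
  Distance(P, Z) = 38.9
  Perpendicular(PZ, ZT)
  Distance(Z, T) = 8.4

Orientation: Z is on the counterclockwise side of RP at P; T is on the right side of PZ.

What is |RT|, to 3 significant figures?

55.5

R is at the origin; RP runs at -10.8° with length 52.4, so P = 52.4·(cos -10.8°, sin -10.8°) = (51.5, -9.82). ∠RPZ = 60.4°, so PZ runs at -10.8° + (180° − 60.4°) = 109° from the x-axis; with |PZ| = 38.9, Z = P + 38.9·(cos 109°, sin 109°) = (38.9, 27.0). PZ ⟂ ZT; with |ZT| = 8.4 on the right of PZ, T = Z + 8.4·(0.947, 0.322) = (46.9, 29.7). Then |RT| = |T − R| = 55.5.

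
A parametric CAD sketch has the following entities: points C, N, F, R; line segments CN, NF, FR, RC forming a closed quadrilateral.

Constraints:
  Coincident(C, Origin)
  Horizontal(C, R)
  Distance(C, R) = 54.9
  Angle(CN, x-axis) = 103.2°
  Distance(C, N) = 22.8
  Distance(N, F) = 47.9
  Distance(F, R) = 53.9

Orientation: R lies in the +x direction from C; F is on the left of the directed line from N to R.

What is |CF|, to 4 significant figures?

60.22

Checks: |NF| = 47.90 ✓; |FR| = 53.90 ✓.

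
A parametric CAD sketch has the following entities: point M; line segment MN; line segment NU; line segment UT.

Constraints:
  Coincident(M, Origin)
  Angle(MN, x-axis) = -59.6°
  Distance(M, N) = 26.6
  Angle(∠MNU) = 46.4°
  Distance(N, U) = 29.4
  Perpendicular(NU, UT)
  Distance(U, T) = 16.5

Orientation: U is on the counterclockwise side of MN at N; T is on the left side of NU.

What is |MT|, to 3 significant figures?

11.4

∠MNU = 46.4°, so NU runs at -59.6° + (180° − 46.4°) = 74.0° from the x-axis; with |NU| = 29.4, U = N + 29.4·(cos 74.0°, sin 74.0°) = (21.6, 5.32). NU ⟂ UT; with |UT| = 16.5 on the left of NU, T = U + 16.5·(-0.961, 0.276) = (5.70, 9.87). Then |MT| = |T − M| = 11.4.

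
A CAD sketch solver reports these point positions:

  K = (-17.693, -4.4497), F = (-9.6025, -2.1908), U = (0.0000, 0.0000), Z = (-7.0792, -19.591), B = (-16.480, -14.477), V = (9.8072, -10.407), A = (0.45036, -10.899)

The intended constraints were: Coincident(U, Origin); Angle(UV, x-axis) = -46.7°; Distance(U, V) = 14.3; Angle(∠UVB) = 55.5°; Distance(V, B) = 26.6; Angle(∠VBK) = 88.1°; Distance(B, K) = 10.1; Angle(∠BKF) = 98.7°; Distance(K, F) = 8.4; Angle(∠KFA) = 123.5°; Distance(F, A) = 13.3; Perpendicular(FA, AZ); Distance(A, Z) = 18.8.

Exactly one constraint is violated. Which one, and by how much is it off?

Distance(A, Z) = 18.8 — off by 7.30.

U = (0.00, 0.00) ✓; UV at -46.70° ✓; |UV| = 14.30 ✓; ∠UVB = 55.50° ✓; |VB| = 26.60 ✓; ∠VBK = 88.10° ✓; |BK| = 10.10 ✓; ∠BKF = 98.70° ✓; |KF| = 8.400 ✓; ∠KFA = 123.5° ✓; |FA| = 13.30 ✓; ∠(FA, AZ) = 90.00° ✓; |AZ| = 11.50 ✗.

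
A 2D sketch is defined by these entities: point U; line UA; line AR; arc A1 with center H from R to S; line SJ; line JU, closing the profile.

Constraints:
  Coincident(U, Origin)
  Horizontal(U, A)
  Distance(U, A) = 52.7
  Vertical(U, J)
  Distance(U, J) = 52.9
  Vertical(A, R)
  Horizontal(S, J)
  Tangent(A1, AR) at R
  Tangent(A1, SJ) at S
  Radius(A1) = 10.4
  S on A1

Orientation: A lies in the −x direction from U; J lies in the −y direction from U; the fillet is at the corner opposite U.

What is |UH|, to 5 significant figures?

59.963

U is at the origin; U and A share the same y with |UA| = 52.7 and A on the −x side, so A = (-52.700, 0.0000). UJ is vertical with |UJ| = 52.9 and J on the −y side, so J = (0.0000, -52.900). The virtual corner opposite U is at (-52.700, -52.900). Tangency of A1 to AR means the radius HR is perpendicular to AR and since A1 is tangent to SJ there, HS ⟂ SJ, with radius 10.4, so the center H sits 10.4 in from both sides at H = (-42.300, -42.500). Then |UH| = |H − U| = 59.963.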